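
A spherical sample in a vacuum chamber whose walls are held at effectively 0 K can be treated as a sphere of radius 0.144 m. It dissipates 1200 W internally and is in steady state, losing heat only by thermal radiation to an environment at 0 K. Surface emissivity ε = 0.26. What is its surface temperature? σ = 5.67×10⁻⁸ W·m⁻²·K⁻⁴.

Steady state: internal power = radiated power, P = εσA T⁴.
Radiating area A = 4πr² = 0.2606 m².
T⁴ = P/(εσA) = 1200/(0.26·5.67×10⁻⁸·0.2606) = 3.124×10¹¹ K⁴.
T = (3.124×10¹¹)^(1/4).

T ≈ 748 K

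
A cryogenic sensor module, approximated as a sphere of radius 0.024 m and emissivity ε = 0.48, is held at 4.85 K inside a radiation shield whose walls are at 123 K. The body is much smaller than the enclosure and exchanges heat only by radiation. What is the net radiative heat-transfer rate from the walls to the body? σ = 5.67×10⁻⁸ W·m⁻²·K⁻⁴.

For a small grey body in a large enclosure: P_net = εσA(T_body⁴ − T_wall⁴).
A = 4πr² = 0.007238 m²; T_body⁴ − T_wall⁴ = 553.3 − 2.289×10⁸ = -2.289×10⁸ K⁴.
|P_net| = 0.48·5.67×10⁻⁸·0.007238·2.289×10⁸.

P_net ≈ 0.0451 W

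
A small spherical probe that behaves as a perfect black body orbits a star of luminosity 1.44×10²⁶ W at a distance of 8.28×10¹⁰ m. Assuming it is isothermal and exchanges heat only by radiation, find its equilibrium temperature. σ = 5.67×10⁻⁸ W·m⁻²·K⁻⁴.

First find the stellar flux at distance d: S = L/(4πd²) = 1.44×10²⁶/(4π·(8.28×10¹⁰)²) = 1671 W/m².
For an isothermal sphere, absorbed (1−a)S·πr² = emitted σ·4πr²·T⁴, so T⁴ = (1−a)S/(4σ).
T⁴ = 1.00·1671/(4·5.67×10⁻⁸) = 7.370×10⁹ K⁴.

T ≈ 293 K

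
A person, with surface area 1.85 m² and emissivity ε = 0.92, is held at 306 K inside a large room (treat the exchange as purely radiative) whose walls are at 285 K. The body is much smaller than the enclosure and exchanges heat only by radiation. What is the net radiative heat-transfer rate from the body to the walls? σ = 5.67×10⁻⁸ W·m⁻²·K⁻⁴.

P_net ≈ 209 W

For a small grey body in a large enclosure: P_net = εσA(T_body⁴ − T_wall⁴).
A = 1.85 m²; T_body⁴ − T_wall⁴ = 8.768×10⁹ − 6.598×10⁹ = 2.170×10⁹ K⁴.
|P_net| = 0.92·5.67×10⁻⁸·1.850·2.170×10⁹.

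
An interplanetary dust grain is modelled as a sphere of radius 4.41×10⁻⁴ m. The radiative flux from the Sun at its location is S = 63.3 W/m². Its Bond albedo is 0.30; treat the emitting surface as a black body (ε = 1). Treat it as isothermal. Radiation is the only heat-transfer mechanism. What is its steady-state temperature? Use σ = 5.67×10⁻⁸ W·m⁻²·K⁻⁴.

At equilibrium, absorbed power = emitted power.
Absorbing cross-section = πr² = 6.110×10⁻⁷ m²; emitting surface = 4πr² = 2.444×10⁻⁶ m² (ratio 4).
(1−a)S·A_cross = εσ·A_surf·T⁴  ⇒  T⁴ = (1−a)S/(4σ).
T⁴ = 0.700·63.3/(4·5.67×10⁻⁸) = 1.954×10⁸ K⁴.
T = (1.954×10⁸)^(1/4).

T ≈ 118 K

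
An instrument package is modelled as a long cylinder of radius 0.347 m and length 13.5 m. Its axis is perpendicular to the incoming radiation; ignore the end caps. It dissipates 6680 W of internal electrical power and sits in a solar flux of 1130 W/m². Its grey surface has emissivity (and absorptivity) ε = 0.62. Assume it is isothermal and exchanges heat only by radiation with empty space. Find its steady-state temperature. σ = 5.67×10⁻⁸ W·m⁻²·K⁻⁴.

T ≈ 336 K

At steady state, absorbed solar power + internal power = radiated power.
Absorbed: α·S·A_cross = 0.62·1130·9.369 = 6564 W (cross-section 2rL).
Total input = 6564 + 6680 = 13240 W.
Radiated: εσ·A_surf·T⁴ with A_surf = 2πrL = 29.43 m².
T⁴ = 13240/(0.62·5.67×10⁻⁸·29.43) = 1.280×10¹⁰ K⁴.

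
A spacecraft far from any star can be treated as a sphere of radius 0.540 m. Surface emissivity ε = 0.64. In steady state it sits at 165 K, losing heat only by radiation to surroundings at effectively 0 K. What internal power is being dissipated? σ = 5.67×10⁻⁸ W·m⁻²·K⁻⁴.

P ≈ 98.6 W

Steady state: P = εσA T⁴.
A = 4πr² = 3.664 m²; T⁴ = (165)⁴ = 7.412×10⁸ K⁴.
P = 0.64 × 5.67×10⁻⁸ × 3.664 × 7.412×10⁸.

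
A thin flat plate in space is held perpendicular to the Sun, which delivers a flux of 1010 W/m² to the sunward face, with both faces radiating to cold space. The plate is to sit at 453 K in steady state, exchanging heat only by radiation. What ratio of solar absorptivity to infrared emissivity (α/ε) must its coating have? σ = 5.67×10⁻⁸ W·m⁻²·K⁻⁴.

Balance: αS·A = εσ·2A·T⁴ ⇒ α/ε = 2σT⁴/S.
α/ε = 2·5.67×10⁻⁸·(453)⁴/1010 = 2·5.67×10⁻⁸·4.211×10¹⁰/1010.

α/ε ≈ 4.73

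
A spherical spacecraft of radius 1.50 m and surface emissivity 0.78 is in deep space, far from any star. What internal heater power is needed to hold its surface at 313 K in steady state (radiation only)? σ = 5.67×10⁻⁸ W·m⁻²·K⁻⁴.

P = εσ·4πr²·T⁴.
4πr² = 28.27 m²; T⁴ = 9.598×10⁹ K⁴.
P = 0.78·5.67×10⁻⁸·28.27·9.598×10⁹.

P ≈ 12000 W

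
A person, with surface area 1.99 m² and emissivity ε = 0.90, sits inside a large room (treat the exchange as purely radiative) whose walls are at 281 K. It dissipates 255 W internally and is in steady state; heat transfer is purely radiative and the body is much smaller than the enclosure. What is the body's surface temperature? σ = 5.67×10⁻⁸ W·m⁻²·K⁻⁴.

For a small grey body in a large enclosure, net radiated power = εσA(T⁴ − T_w⁴).
Steady state: P = εσA(T⁴ − T_w⁴) with A = 1.99 m².
T⁴ = P/(εσA) + T_w⁴ = 255/(0.90·5.67×10⁻⁸·1.990) + (281)⁴
    = 2.511×10⁹ + 6.235×10⁹ = 8.746×10⁹ K⁴.

T ≈ 306 K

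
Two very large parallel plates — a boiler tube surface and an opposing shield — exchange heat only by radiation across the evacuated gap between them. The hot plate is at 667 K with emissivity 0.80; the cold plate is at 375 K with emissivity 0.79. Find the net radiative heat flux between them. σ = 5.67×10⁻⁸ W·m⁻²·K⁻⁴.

q ≈ 6660 W/m²

For two infinite grey parallel plates, q = σ(T₁⁴ − T₂⁴)/(1/ε₁ + 1/ε₂ − 1).
T₁⁴ − T₂⁴ = 1.979×10¹¹ − 1.978×10¹⁰ = 1.782×10¹¹ K⁴.
1/ε₁ + 1/ε₂ − 1 = 1.250 + 1.266 − 1 = 1.516.
q = 5.67×10⁻⁸ × 1.782×10¹¹ / 1.516.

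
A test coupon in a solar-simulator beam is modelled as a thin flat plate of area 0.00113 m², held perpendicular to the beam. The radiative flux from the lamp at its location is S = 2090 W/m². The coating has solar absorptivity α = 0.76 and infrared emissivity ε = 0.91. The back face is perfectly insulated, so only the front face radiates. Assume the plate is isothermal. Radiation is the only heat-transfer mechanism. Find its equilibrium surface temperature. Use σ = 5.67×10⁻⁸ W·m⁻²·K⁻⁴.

At equilibrium, absorbed power = emitted power.
Absorbing cross-section = A = 0.001130 m²; emitting surface = A = 0.001130 m² (ratio 1).
αS·A_cross = εσ·A_surf·T⁴  ⇒  T⁴ = αS/(ε·1σ).
T⁴ = 0.760·2090/(0.91·1·5.67×10⁻⁸) = 3.078×10¹⁰ K⁴.
T = (3.078×10¹⁰)^(1/4).

T ≈ 419 K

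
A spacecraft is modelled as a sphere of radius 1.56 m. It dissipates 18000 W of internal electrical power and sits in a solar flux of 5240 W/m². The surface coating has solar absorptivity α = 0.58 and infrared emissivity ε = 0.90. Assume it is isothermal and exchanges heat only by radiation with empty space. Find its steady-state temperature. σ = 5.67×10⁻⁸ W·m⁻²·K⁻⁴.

T ≈ 403 K

At steady state, absorbed solar power + internal power = radiated power.
Absorbed: α·S·A_cross = 0.58·5240·7.645 = 23240 W (cross-section πr²).
Total input = 23240 + 18000 = 41240 W.
Radiated: εσ·A_surf·T⁴ with A_surf = 4πr² = 30.58 m².
T⁴ = 41240/(0.90·5.67×10⁻⁸·30.58) = 2.642×10¹⁰ K⁴.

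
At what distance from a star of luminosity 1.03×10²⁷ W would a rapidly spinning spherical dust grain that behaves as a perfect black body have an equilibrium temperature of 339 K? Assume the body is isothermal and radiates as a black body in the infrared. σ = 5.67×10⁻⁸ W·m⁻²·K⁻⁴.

d ≈ 1.65×10¹¹ m

For an isothermal black-emitting sphere, (1−a)S·πr² = σ·4πr²·T⁴ ⇒ S = 4σT⁴/(1−a).
S = 4·5.67×10⁻⁸·(339)⁴/1.00 = 2995 W/m².
Flux falls as S = L/(4πd²), so d = √(L/(4πS)) = √(1.03×10²⁷/(4π·2995)).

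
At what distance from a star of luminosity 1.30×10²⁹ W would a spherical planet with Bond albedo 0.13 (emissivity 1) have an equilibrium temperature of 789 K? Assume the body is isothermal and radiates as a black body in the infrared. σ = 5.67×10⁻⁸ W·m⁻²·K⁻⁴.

d ≈ 3.20×10¹¹ m

For an isothermal black-emitting sphere, (1−a)S·πr² = σ·4πr²·T⁴ ⇒ S = 4σT⁴/(1−a).
S = 4·5.67×10⁻⁸·(789)⁴/0.870 = 1.010×10⁵ W/m².
Flux falls as S = L/(4πd²), so d = √(L/(4πS)) = √(1.30×10²⁹/(4π·1.010×10⁵)).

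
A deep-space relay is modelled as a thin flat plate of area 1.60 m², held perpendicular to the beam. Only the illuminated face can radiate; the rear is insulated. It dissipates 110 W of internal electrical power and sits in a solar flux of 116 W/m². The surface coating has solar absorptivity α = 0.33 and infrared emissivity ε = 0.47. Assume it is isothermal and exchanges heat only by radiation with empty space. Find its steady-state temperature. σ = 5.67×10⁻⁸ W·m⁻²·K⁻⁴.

T ≈ 252 K

At steady state, absorbed solar power + internal power = radiated power.
Absorbed: α·S·A_cross = 0.33·116·1.600 = 61.25 W (cross-section A).
Total input = 61.25 + 110 = 171.2 W.
Radiated: εσ·A_surf·T⁴ with A_surf = A = 1.600 m².
T⁴ = 171.2/(0.47·5.67×10⁻⁸·1.600) = 4.016×10⁹ K⁴.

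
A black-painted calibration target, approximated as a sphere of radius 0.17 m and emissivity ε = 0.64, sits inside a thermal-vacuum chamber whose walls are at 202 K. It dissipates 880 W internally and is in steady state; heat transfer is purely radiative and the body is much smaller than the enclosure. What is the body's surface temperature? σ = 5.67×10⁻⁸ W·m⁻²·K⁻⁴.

T ≈ 511 K

For a small grey body in a large enclosure, net radiated power = εσA(T⁴ − T_w⁴).
Steady state: P = εσA(T⁴ − T_w⁴) with A = 4πr² = 0.3632 m².
T⁴ = P/(εσA) + T_w⁴ = 880/(0.64·5.67×10⁻⁸·0.3632) + (202)⁴
    = 6.677×10¹⁰ + 1.665×10⁹ = 6.844×10¹⁰ K⁴.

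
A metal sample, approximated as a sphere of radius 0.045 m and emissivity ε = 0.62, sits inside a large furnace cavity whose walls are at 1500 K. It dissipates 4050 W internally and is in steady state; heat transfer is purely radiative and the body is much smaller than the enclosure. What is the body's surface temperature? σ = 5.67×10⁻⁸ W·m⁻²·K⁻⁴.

T ≈ 1760 K

For a small grey body in a large enclosure, net radiated power = εσA(T⁴ − T_w⁴).
Steady state: P = εσA(T⁴ − T_w⁴) with A = 4πr² = 0.02545 m².
T⁴ = P/(εσA) + T_w⁴ = 4050/(0.62·5.67×10⁻⁸·0.02545) + (1500)⁴
    = 4.527×10¹² + 5.062×10¹² = 9.590×10¹² K⁴.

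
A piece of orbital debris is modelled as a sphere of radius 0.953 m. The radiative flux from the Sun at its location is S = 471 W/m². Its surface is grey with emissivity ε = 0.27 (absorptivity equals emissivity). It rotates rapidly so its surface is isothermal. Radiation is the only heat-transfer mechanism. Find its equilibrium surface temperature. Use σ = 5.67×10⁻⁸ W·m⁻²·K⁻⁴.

T ≈ 213 K

At equilibrium, absorbed power = emitted power.
Absorbing cross-section = πr² = 2.853 m²; emitting surface = 4πr² = 11.41 m² (ratio 4).
εS·A_cross = εσ·A_surf·T⁴  ⇒  T⁴ = S/(4σ)   (ε cancels).
T⁴ = 471/(4·5.67×10⁻⁸) = 2.077×10⁹ K⁴.
T = (2.077×10⁹)^(1/4).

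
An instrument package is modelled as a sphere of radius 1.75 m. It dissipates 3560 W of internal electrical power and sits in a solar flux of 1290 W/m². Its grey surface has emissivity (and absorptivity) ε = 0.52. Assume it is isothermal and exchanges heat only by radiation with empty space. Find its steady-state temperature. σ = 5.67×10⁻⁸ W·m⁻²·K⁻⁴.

T ≈ 307 K

At steady state, absorbed solar power + internal power = radiated power.
Absorbed: α·S·A_cross = 0.52·1290·9.621 = 6454 W (cross-section πr²).
Total input = 6454 + 3560 = 10010 W.
Radiated: εσ·A_surf·T⁴ with A_surf = 4πr² = 38.48 m².
T⁴ = 10010/(0.52·5.67×10⁻⁸·38.48) = 8.825×10⁹ K⁴.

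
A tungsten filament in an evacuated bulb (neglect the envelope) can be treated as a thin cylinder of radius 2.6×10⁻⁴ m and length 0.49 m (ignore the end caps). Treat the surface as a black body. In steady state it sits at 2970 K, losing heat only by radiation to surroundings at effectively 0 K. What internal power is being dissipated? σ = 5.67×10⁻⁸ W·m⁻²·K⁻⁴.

P ≈ 3530 W

Steady state: P = εσA T⁴.
A = 2πrL = 8.005×10⁻⁴ m²; T⁴ = (2970)⁴ = 7.781×10¹³ K⁴.
P = 1.0 × 5.67×10⁻⁸ × 8.005×10⁻⁴ × 7.781×10¹³.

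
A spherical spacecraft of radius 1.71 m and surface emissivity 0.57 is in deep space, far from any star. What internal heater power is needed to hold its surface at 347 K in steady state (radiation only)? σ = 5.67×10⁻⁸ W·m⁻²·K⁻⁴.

P = εσ·4πr²·T⁴.
4πr² = 36.75 m²; T⁴ = 1.450×10¹⁰ K⁴.
P = 0.57·5.67×10⁻⁸·36.75·1.450×10¹⁰.

P ≈ 17200 W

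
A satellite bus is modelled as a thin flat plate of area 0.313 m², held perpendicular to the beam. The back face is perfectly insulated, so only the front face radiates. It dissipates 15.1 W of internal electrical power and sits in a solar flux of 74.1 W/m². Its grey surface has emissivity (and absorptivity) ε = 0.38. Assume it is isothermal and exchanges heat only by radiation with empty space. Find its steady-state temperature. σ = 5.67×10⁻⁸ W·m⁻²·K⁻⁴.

T ≈ 244 K

At steady state, absorbed solar power + internal power = radiated power.
Absorbed: α·S·A_cross = 0.38·74.1·0.3130 = 8.813 W (cross-section A).
Total input = 8.813 + 15.1 = 23.91 W.
Radiated: εσ·A_surf·T⁴ with A_surf = A = 0.3130 m².
T⁴ = 23.91/(0.38·5.67×10⁻⁸·0.3130) = 3.546×10⁹ K⁴.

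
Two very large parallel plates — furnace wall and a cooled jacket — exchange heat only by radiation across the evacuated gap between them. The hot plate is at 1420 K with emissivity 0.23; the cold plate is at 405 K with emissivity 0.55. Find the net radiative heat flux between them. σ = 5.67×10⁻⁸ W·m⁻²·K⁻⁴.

q ≈ 44300 W/m²

For two infinite grey parallel plates, q = σ(T₁⁴ − T₂⁴)/(1/ε₁ + 1/ε₂ − 1).
T₁⁴ − T₂⁴ = 4.066×10¹² − 2.690×10¹⁰ = 4.039×10¹² K⁴.
1/ε₁ + 1/ε₂ − 1 = 4.348 + 1.818 − 1 = 5.166.
q = 5.67×10⁻⁸ × 4.039×10¹² / 5.166.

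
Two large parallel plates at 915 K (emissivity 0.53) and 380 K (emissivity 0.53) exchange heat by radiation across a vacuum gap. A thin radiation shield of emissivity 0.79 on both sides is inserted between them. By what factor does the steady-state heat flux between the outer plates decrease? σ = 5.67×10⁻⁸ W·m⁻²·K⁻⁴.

factor ≈ 1.55

Without shield: q₀ = σΔ(T⁴)/(1/ε₁+1/ε₂−1) with denominator 2.774.
With shield the two gaps are in series; the resistances add: (1/ε₁+1/ε_s−1)+(1/ε_s+1/ε₂−1) = 2.153+2.153 = 4.305.
Heat-flux ratio q₀/q = 4.305/2.774.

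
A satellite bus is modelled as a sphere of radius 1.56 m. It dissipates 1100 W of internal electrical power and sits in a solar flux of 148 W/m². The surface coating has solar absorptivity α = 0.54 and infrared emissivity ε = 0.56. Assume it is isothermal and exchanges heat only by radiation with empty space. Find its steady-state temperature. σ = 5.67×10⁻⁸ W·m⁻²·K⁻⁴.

At steady state, absorbed solar power + internal power = radiated power.
Absorbed: α·S·A_cross = 0.54·148·7.645 = 611.0 W (cross-section πr²).
Total input = 611.0 + 1100 = 1711 W.
Radiated: εσ·A_surf·T⁴ with A_surf = 4πr² = 30.58 m².
T⁴ = 1711/(0.56·5.67×10⁻⁸·30.58) = 1.762×10⁹ K⁴.

T ≈ 205 K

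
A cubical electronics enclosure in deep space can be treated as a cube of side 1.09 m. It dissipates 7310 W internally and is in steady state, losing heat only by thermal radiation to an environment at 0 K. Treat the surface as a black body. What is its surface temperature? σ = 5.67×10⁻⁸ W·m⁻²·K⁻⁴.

T ≈ 367 K

Steady state: internal power = radiated power, P = εσA T⁴.
Radiating area A = 6L² = 7.129 m².
T⁴ = P/(εσA) = 7310/(1.0·5.67×10⁻⁸·7.129) = 1.809×10¹⁰ K⁴.
T = (1.809×10¹⁰)^(1/4).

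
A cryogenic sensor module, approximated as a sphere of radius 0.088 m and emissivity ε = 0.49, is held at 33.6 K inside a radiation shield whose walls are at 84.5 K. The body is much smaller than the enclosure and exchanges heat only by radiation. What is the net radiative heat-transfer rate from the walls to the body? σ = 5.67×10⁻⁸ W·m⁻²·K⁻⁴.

P_net ≈ 0.134 W

For a small grey body in a large enclosure: P_net = εσA(T_body⁴ − T_wall⁴).
A = 4πr² = 0.09731 m²; T_body⁴ − T_wall⁴ = 1.275×10⁶ − 5.098×10⁷ = -4.971×10⁷ K⁴.
|P_net| = 0.49·5.67×10⁻⁸·0.09731·4.971×10⁷.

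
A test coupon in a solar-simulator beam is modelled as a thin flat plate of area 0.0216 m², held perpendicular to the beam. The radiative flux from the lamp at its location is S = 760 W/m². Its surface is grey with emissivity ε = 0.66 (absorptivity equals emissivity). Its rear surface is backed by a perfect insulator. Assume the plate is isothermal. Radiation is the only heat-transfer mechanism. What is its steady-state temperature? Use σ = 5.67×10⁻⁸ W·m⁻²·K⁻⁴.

T ≈ 340 K

At equilibrium, absorbed power = emitted power.
Absorbing cross-section = A = 0.02160 m²; emitting surface = A = 0.02160 m² (ratio 1).
εS·A_cross = εσ·A_surf·T⁴  ⇒  T⁴ = S/(1σ)   (ε cancels).
T⁴ = 760/(1·5.67×10⁻⁸) = 1.340×10¹⁰ K⁴.
T = (1.340×10¹⁰)^(1/4).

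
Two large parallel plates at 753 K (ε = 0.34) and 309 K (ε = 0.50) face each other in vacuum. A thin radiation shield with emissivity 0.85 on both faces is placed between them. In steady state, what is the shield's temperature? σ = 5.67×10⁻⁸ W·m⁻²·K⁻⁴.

T_s ≈ 609 K

In steady state the net flux on the hot side equals that on the cold side.
σ(T₁⁴−T_s⁴)/D₁ = σ(T_s⁴−T₂⁴)/D₂, with D₁ = 1/ε₁+1/ε_s−1 = 3.118, D₂ = 1/ε_s+1/ε₂−1 = 2.176.
Solve for T_s⁴: T_s⁴ = (D₂·T₁⁴ + D₁·T₂⁴)/(D₁+D₂) = 1.375×10¹¹ K⁴.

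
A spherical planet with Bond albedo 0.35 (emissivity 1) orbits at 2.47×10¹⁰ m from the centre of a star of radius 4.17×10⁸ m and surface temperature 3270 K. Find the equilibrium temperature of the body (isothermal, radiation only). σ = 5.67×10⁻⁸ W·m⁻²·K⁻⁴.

The star's surface emits σT_*⁴; at distance d the flux is S = σT_*⁴(R_*/d)².
S = 5.67×10⁻⁸·(3270)⁴·(4.17×10⁸/2.47×10¹⁰)² = 1848 W/m².
For an isothermal sphere T⁴ = (1−a)S/(4σ) = 5.296×10⁹ K⁴.

T ≈ 270 K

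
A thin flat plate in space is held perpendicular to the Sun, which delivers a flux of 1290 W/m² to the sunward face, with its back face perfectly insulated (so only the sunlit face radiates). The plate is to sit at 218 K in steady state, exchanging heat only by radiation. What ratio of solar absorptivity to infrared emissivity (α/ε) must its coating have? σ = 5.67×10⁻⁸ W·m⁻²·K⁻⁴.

α/ε ≈ 0.0993

Balance: αS·A = εσ·1A·T⁴ ⇒ α/ε = σT⁴/S.
α/ε = 5.67×10⁻⁸·(218)⁴/1290 = 5.67×10⁻⁸·2.259×10⁹/1290.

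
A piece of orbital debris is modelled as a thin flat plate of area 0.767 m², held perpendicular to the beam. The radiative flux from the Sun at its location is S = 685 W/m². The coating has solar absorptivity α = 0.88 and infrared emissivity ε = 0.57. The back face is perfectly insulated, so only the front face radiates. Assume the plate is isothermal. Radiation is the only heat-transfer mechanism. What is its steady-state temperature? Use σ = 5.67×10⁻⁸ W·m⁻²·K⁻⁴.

T ≈ 370 K

At equilibrium, absorbed power = emitted power.
Absorbing cross-section = A = 0.7670 m²; emitting surface = A = 0.7670 m² (ratio 1).
αS·A_cross = εσ·A_surf·T⁴  ⇒  T⁴ = αS/(ε·1σ).
T⁴ = 0.880·685/(0.57·1·5.67×10⁻⁸) = 1.865×10¹⁰ K⁴.
T = (1.865×10¹⁰)^(1/4).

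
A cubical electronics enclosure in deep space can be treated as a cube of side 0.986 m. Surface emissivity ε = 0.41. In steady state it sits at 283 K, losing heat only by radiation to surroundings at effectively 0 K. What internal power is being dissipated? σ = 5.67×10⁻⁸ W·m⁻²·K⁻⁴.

Steady state: P = εσA T⁴.
A = 6L² = 5.833 m²; T⁴ = (283)⁴ = 6.414×10⁹ K⁴.
P = 0.41 × 5.67×10⁻⁸ × 5.833 × 6.414×10⁹.

P ≈ 870 W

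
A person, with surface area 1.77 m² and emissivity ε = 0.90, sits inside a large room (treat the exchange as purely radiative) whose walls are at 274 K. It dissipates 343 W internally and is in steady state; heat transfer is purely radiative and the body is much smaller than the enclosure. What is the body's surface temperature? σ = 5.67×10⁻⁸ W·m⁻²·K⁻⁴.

T ≈ 312 K

For a small grey body in a large enclosure, net radiated power = εσA(T⁴ − T_w⁴).
Steady state: P = εσA(T⁴ − T_w⁴) with A = 1.77 m².
T⁴ = P/(εσA) + T_w⁴ = 343/(0.90·5.67×10⁻⁸·1.770) + (274)⁴
    = 3.797×10⁹ + 5.636×10⁹ = 9.434×10⁹ K⁴.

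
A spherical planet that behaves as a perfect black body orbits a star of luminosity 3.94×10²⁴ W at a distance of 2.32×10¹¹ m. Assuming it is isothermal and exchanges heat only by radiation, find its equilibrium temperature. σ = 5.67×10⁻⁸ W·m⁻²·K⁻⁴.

T ≈ 71.2 K

First find the stellar flux at distance d: S = L/(4πd²) = 3.94×10²⁴/(4π·(2.32×10¹¹)²) = 5.825 W/m².
For an isothermal sphere, absorbed (1−a)S·πr² = emitted σ·4πr²·T⁴, so T⁴ = (1−a)S/(4σ).
T⁴ = 1.00·5.825/(4·5.67×10⁻⁸) = 2.568×10⁷ K⁴.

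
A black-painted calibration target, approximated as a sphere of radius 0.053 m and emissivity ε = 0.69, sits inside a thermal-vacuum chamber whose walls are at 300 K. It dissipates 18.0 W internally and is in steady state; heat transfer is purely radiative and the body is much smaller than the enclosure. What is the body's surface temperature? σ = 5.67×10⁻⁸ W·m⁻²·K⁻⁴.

For a small grey body in a large enclosure, net radiated power = εσA(T⁴ − T_w⁴).
Steady state: P = εσA(T⁴ − T_w⁴) with A = 4πr² = 0.03530 m².
T⁴ = P/(εσA) + T_w⁴ = 18.0/(0.69·5.67×10⁻⁸·0.03530) + (300)⁴
    = 1.303×10¹⁰ + 8.100×10⁹ = 2.113×10¹⁰ K⁴.

T ≈ 381 K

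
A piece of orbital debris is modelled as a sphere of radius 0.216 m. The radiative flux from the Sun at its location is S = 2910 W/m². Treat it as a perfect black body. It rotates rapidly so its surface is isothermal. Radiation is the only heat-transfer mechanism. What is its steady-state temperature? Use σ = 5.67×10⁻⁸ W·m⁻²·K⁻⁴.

T ≈ 337 K

At equilibrium, absorbed power = emitted power.
Absorbing cross-section = πr² = 0.1466 m²; emitting surface = 4πr² = 0.5863 m² (ratio 4).
S·A_cross = εσ·A_surf·T⁴  ⇒  T⁴ = S/(4σ).
T⁴ = 1.00·2910/(4·5.67×10⁻⁸) = 1.283×10¹⁰ K⁴.
T = (1.283×10¹⁰)^(1/4).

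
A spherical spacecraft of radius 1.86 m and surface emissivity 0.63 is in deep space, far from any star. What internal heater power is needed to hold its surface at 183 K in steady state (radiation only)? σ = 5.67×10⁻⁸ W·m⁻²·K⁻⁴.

P = εσ·4πr²·T⁴.
4πr² = 43.47 m²; T⁴ = 1.122×10⁹ K⁴.
P = 0.63·5.67×10⁻⁸·43.47·1.122×10⁹.

P ≈ 1740 W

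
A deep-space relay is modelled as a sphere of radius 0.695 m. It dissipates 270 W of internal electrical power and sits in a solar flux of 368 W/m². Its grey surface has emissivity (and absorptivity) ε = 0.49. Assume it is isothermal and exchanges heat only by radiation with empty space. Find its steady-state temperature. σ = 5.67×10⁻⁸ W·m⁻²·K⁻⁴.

At steady state, absorbed solar power + internal power = radiated power.
Absorbed: α·S·A_cross = 0.49·368·1.517 = 273.6 W (cross-section πr²).
Total input = 273.6 + 270 = 543.6 W.
Radiated: εσ·A_surf·T⁴ with A_surf = 4πr² = 6.070 m².
T⁴ = 543.6/(0.49·5.67×10⁻⁸·6.070) = 3.224×10⁹ K⁴.

T ≈ 238 K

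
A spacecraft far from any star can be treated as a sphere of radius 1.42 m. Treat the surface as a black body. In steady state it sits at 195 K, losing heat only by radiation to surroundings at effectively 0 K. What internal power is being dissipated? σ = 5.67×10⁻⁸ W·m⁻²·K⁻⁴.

Steady state: P = εσA T⁴.
A = 4πr² = 25.34 m²; T⁴ = (195)⁴ = 1.446×10⁹ K⁴.
P = 1.0 × 5.67×10⁻⁸ × 25.34 × 1.446×10⁹.

P ≈ 2080 W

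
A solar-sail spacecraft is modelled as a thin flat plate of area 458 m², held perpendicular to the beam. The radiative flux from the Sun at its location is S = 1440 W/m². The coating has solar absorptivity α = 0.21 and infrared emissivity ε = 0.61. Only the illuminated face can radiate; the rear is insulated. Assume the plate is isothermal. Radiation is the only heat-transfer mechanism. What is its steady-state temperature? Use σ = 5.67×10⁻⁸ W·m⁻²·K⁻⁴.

T ≈ 306 K

At equilibrium, absorbed power = emitted power.
Absorbing cross-section = A = 458.0 m²; emitting surface = A = 458.0 m² (ratio 1).
αS·A_cross = εσ·A_surf·T⁴  ⇒  T⁴ = αS/(ε·1σ).
T⁴ = 0.210·1440/(0.61·1·5.67×10⁻⁸) = 8.743×10⁹ K⁴.
T = (8.743×10⁹)^(1/4).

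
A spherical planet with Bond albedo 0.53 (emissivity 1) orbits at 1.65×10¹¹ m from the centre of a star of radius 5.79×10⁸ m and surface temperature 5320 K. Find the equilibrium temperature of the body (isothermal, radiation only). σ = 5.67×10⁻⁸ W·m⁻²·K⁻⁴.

The star's surface emits σT_*⁴; at distance d the flux is S = σT_*⁴(R_*/d)².
S = 5.67×10⁻⁸·(5320)⁴·(5.79×10⁸/1.65×10¹¹)² = 559.3 W/m².
For an isothermal sphere T⁴ = (1−a)S/(4σ) = 1.159×10⁹ K⁴.

T ≈ 185 K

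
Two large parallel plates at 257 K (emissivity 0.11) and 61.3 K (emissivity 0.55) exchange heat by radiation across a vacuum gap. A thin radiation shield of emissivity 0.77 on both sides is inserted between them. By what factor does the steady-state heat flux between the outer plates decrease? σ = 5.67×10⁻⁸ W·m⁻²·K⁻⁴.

factor ≈ 1.16

Without shield: q₀ = σΔ(T⁴)/(1/ε₁+1/ε₂−1) with denominator 9.909.
With shield the two gaps are in series; the resistances add: (1/ε₁+1/ε_s−1)+(1/ε_s+1/ε₂−1) = 9.390+2.117 = 11.51.
Heat-flux ratio q₀/q = 11.51/9.909.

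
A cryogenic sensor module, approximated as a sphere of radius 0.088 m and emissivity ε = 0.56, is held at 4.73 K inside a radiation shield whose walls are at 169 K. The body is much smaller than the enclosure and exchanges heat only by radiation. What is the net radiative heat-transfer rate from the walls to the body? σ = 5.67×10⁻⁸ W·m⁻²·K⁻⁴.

For a small grey body in a large enclosure: P_net = εσA(T_body⁴ − T_wall⁴).
A = 4πr² = 0.09731 m²; T_body⁴ − T_wall⁴ = 500.5 − 8.157×10⁸ = -8.157×10⁸ K⁴.
|P_net| = 0.56·5.67×10⁻⁸·0.09731·8.157×10⁸.

P_net ≈ 2.52 W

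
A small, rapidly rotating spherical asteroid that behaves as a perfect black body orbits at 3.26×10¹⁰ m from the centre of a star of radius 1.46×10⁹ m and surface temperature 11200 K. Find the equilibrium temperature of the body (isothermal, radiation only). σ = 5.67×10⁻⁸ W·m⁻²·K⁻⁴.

T ≈ 1680 K

The star's surface emits σT_*⁴; at distance d the flux is S = σT_*⁴(R_*/d)².
S = 5.67×10⁻⁸·(11200)⁴·(1.46×10⁹/3.26×10¹⁰)² = 1.789×10⁶ W/m².
For an isothermal sphere T⁴ = (1−a)S/(4σ) = 7.890×10¹² K⁴.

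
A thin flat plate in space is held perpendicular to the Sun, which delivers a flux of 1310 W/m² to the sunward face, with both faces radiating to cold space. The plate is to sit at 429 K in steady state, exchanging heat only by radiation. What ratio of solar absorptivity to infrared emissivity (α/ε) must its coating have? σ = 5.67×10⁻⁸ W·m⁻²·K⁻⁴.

Balance: αS·A = εσ·2A·T⁴ ⇒ α/ε = 2σT⁴/S.
α/ε = 2·5.67×10⁻⁸·(429)⁴/1310 = 2·5.67×10⁻⁸·3.387×10¹⁰/1310.

α/ε ≈ 2.93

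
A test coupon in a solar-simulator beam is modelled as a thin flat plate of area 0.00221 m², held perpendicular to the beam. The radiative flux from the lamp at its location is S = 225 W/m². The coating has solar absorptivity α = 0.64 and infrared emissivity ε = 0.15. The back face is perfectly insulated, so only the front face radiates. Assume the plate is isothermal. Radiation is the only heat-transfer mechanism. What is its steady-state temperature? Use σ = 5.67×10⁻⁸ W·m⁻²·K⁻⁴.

T ≈ 361 K

At equilibrium, absorbed power = emitted power.
Absorbing cross-section = A = 0.002210 m²; emitting surface = A = 0.002210 m² (ratio 1).
αS·A_cross = εσ·A_surf·T⁴  ⇒  T⁴ = αS/(ε·1σ).
T⁴ = 0.640·225/(0.15·1·5.67×10⁻⁸) = 1.693×10¹⁰ K⁴.
T = (1.693×10¹⁰)^(1/4).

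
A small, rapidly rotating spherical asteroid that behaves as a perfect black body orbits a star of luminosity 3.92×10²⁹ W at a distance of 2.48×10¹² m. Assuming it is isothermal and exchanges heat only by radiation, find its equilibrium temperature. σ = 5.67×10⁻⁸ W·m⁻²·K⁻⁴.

T ≈ 387 K

First find the stellar flux at distance d: S = L/(4πd²) = 3.92×10²⁹/(4π·(2.48×10¹²)²) = 5072 W/m².
For an isothermal sphere, absorbed (1−a)S·πr² = emitted σ·4πr²·T⁴, so T⁴ = (1−a)S/(4σ).
T⁴ = 1.00·5072/(4·5.67×10⁻⁸) = 2.236×10¹⁰ K⁴.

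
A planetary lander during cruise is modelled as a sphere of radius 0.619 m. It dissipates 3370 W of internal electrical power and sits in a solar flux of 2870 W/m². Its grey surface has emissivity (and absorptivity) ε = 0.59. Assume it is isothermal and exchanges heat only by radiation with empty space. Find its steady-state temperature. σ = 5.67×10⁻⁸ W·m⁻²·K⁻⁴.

At steady state, absorbed solar power + internal power = radiated power.
Absorbed: α·S·A_cross = 0.59·2870·1.204 = 2038 W (cross-section πr²).
Total input = 2038 + 3370 = 5408 W.
Radiated: εσ·A_surf·T⁴ with A_surf = 4πr² = 4.815 m².
T⁴ = 5408/(0.59·5.67×10⁻⁸·4.815) = 3.358×10¹⁰ K⁴.

T ≈ 428 K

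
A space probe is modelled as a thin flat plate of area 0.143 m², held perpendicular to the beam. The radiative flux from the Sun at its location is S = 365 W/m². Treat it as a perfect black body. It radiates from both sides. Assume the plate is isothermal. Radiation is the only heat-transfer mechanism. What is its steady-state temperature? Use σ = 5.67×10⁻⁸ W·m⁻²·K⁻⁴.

T ≈ 238 K

At equilibrium, absorbed power = emitted power.
Absorbing cross-section = A = 0.1430 m²; emitting surface = 2A = 0.2860 m² (ratio 2).
S·A_cross = εσ·A_surf·T⁴  ⇒  T⁴ = S/(2σ).
T⁴ = 1.00·365/(2·5.67×10⁻⁸) = 3.219×10⁹ K⁴.
T = (3.219×10⁹)^(1/4).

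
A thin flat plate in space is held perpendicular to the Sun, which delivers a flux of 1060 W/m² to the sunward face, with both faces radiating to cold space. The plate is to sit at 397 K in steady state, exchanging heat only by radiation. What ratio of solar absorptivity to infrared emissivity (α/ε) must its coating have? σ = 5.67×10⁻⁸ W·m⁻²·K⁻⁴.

Balance: αS·A = εσ·2A·T⁴ ⇒ α/ε = 2σT⁴/S.
α/ε = 2·5.67×10⁻⁸·(397)⁴/1060 = 2·5.67×10⁻⁸·2.484×10¹⁰/1060.

α/ε ≈ 2.66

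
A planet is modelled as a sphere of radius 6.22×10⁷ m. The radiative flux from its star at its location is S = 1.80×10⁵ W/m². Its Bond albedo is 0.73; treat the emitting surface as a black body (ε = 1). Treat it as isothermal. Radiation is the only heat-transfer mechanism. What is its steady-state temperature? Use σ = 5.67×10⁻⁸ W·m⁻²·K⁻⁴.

T ≈ 680 K

At equilibrium, absorbed power = emitted power.
Absorbing cross-section = πr² = 1.215×10¹⁶ m²; emitting surface = 4πr² = 4.862×10¹⁶ m² (ratio 4).
(1−a)S·A_cross = εσ·A_surf·T⁴  ⇒  T⁴ = (1−a)S/(4σ).
T⁴ = 0.270·1.80×10⁵/(4·5.67×10⁻⁸) = 2.143×10¹¹ K⁴.
T = (2.143×10¹¹)^(1/4).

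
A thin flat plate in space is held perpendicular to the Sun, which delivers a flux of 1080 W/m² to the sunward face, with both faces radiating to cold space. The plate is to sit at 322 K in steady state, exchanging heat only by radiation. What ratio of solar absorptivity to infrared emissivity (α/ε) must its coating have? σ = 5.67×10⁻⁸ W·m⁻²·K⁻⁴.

α/ε ≈ 1.13

Balance: αS·A = εσ·2A·T⁴ ⇒ α/ε = 2σT⁴/S.
α/ε = 2·5.67×10⁻⁸·(322)⁴/1080 = 2·5.67×10⁻⁸·1.075×10¹⁰/1080.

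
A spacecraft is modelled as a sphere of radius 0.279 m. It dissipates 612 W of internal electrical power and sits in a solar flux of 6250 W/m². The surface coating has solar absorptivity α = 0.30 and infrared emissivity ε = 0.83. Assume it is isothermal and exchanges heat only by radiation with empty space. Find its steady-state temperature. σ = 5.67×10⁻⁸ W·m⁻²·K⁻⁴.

T ≈ 391 K

At steady state, absorbed solar power + internal power = radiated power.
Absorbed: α·S·A_cross = 0.30·6250·0.2445 = 458.5 W (cross-section πr²).
Total input = 458.5 + 612 = 1071 W.
Radiated: εσ·A_surf·T⁴ with A_surf = 4πr² = 0.9782 m².
T⁴ = 1071/(0.83·5.67×10⁻⁸·0.9782) = 2.325×10¹⁰ K⁴.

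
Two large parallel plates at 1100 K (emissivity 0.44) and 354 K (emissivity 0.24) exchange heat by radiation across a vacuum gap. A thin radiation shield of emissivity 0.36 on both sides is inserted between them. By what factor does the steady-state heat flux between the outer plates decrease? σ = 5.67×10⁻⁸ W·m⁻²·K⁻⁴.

Without shield: q₀ = σΔ(T⁴)/(1/ε₁+1/ε₂−1) with denominator 5.439.
With shield the two gaps are in series; the resistances add: (1/ε₁+1/ε_s−1)+(1/ε_s+1/ε₂−1) = 4.051+5.944 = 9.995.
Heat-flux ratio q₀/q = 9.995/5.439.

factor ≈ 1.84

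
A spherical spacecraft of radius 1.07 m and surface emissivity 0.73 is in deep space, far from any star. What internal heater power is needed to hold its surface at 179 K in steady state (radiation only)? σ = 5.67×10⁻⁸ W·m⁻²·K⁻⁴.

P ≈ 611 W

P = εσ·4πr²·T⁴.
4πr² = 14.39 m²; T⁴ = 1.027×10⁹ K⁴.
P = 0.73·5.67×10⁻⁸·14.39·1.027×10⁹.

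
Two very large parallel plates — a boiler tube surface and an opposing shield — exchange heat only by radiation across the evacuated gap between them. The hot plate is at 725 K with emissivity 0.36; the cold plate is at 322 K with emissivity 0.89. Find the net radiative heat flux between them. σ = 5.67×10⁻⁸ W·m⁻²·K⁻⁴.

q ≈ 5190 W/m²

For two infinite grey parallel plates, q = σ(T₁⁴ − T₂⁴)/(1/ε₁ + 1/ε₂ − 1).
T₁⁴ − T₂⁴ = 2.763×10¹¹ − 1.075×10¹⁰ = 2.655×10¹¹ K⁴.
1/ε₁ + 1/ε₂ − 1 = 2.778 + 1.124 − 1 = 2.901.
q = 5.67×10⁻⁸ × 2.655×10¹¹ / 2.901.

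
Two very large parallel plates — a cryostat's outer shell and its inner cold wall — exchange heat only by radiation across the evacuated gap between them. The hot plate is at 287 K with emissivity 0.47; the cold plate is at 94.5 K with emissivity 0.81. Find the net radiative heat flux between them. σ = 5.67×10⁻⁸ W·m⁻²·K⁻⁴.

For two infinite grey parallel plates, q = σ(T₁⁴ − T₂⁴)/(1/ε₁ + 1/ε₂ − 1).
T₁⁴ − T₂⁴ = 6.785×10⁹ − 7.975×10⁷ = 6.705×10⁹ K⁴.
1/ε₁ + 1/ε₂ − 1 = 2.128 + 1.235 − 1 = 2.362.
q = 5.67×10⁻⁸ × 6.705×10⁹ / 2.362.

q ≈ 161 W/m²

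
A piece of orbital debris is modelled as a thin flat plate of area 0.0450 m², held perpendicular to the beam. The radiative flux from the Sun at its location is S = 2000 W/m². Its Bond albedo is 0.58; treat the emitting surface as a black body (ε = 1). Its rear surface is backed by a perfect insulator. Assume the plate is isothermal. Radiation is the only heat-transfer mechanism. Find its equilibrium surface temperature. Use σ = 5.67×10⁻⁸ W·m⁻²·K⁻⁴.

T ≈ 349 K

At equilibrium, absorbed power = emitted power.
Absorbing cross-section = A = 0.04500 m²; emitting surface = A = 0.04500 m² (ratio 1).
(1−a)S·A_cross = εσ·A_surf·T⁴  ⇒  T⁴ = (1−a)S/(1σ).
T⁴ = 0.420·2000/(1·5.67×10⁻⁸) = 1.481×10¹⁰ K⁴.
T = (1.481×10¹⁰)^(1/4).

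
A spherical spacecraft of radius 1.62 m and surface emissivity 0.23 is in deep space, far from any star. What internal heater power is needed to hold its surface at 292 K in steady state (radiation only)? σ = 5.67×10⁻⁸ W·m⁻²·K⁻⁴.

P = εσ·4πr²·T⁴.
4πr² = 32.98 m²; T⁴ = 7.270×10⁹ K⁴.
P = 0.23·5.67×10⁻⁸·32.98·7.270×10⁹.

P ≈ 3130 W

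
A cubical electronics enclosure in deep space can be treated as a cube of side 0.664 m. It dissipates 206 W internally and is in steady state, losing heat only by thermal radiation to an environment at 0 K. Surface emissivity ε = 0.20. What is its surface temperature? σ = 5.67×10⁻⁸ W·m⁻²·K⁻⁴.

T ≈ 288 K

Steady state: internal power = radiated power, P = εσA T⁴.
Radiating area A = 6L² = 2.645 m².
T⁴ = P/(εσA) = 206/(0.20·5.67×10⁻⁸·2.645) = 6.867×10⁹ K⁴.
T = (6.867×10⁹)^(1/4).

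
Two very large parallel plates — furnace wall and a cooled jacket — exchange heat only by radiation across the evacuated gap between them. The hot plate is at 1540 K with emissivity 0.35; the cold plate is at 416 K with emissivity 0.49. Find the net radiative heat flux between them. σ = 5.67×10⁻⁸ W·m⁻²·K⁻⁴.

For two infinite grey parallel plates, q = σ(T₁⁴ − T₂⁴)/(1/ε₁ + 1/ε₂ − 1).
T₁⁴ − T₂⁴ = 5.624×10¹² − 2.995×10¹⁰ = 5.595×10¹² K⁴.
1/ε₁ + 1/ε₂ − 1 = 2.857 + 2.041 − 1 = 3.898.
q = 5.67×10⁻⁸ × 5.595×10¹² / 3.898.

q ≈ 81400 W/m²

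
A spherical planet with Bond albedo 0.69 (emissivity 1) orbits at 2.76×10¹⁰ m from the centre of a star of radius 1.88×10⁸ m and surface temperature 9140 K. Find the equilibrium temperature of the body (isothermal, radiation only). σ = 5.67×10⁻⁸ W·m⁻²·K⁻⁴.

T ≈ 398 K

The star's surface emits σT_*⁴; at distance d the flux is S = σT_*⁴(R_*/d)².
S = 5.67×10⁻⁸·(9140)⁴·(1.88×10⁸/2.76×10¹⁰)² = 18360 W/m².
For an isothermal sphere T⁴ = (1−a)S/(4σ) = 2.509×10¹⁰ K⁴.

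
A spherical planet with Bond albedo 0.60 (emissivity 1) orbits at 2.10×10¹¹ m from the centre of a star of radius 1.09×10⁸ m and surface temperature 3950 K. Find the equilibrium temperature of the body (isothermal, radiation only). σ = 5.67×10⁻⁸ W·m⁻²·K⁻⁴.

The star's surface emits σT_*⁴; at distance d the flux is S = σT_*⁴(R_*/d)².
S = 5.67×10⁻⁸·(3950)⁴·(1.09×10⁸/2.10×10¹¹)² = 3.719 W/m².
For an isothermal sphere T⁴ = (1−a)S/(4σ) = 6.558×10⁶ K⁴.

T ≈ 50.6 K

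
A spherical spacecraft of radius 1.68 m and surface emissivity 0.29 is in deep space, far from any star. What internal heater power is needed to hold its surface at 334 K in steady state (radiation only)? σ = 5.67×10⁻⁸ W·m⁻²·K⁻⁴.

P ≈ 7260 W

P = εσ·4πr²·T⁴.
4πr² = 35.47 m²; T⁴ = 1.244×10¹⁰ K⁴.
P = 0.29·5.67×10⁻⁸·35.47·1.244×10¹⁰.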